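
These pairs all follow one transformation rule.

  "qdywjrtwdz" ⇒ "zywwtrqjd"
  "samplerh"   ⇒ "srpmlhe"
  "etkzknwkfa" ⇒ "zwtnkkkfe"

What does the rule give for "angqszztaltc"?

In each case the input is transformed by: sort the characters into reverse alphabetical order, then delete the last character.
Working it through for "angqszztaltc": intermediate "zzttsqnlgcaa", final "zzttsqnlgca".

zzttsqnlgca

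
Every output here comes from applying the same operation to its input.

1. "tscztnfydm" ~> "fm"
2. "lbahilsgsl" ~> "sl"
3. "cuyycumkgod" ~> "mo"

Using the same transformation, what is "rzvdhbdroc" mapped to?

dc

The rule is to keep one character in every 3, starting at position 1 (positions 1st, 4th, 7th, ...), then delete the first 2 characters.
Applying both steps to "rzvdhbdroc": "rddc", then "dc".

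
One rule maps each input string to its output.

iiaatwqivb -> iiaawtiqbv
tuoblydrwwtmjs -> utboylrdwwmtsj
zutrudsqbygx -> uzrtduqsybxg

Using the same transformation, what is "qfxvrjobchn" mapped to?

Rule — swap each adjacent pair of characters (1↔2, 3↔4, ...).
On "qfxvrjobchn" that produces "fqvxjrbohcn".

fqvxjrbohcn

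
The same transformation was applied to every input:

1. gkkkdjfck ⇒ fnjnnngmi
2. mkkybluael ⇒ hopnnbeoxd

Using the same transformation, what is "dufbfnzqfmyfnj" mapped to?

qmgxieiqctipbi

In each case the input is transformed by: shift every letter 3 places forward in the alphabet (wrapping around), then move the last 2 characters to the front (rotate right by 2).
Applying both steps to "dufbfnzqfmyfnj": "gxieiqctipbiqm", then "qmgxieiqctipbi".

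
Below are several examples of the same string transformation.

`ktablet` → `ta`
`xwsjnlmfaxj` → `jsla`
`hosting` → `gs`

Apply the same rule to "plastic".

Each output is the input with this applied: move the last 2 characters to the front (rotate right by 2), then keep one character in every 3, starting at position 2 (positions 2nd, 5th, 8th, ...).
For "plastic", step one produces "icplast"; step two turns that into "ca".

ca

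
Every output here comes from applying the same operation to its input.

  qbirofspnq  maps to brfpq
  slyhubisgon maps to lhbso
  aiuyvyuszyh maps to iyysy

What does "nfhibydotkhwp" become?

The rule is to keep every other character starting from the second (positions 2nd, 4th, 6th, ...).
Doing the same to "nfhibydotkhwp": "fiyokw".

fiyokw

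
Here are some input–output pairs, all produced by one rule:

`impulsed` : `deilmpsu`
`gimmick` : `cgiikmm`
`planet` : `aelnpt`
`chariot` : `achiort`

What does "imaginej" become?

aegiijmn

Looking at the pairs, the operation is to sort the characters into alphabetical order.
For "imaginej" the result is "aegiijmn".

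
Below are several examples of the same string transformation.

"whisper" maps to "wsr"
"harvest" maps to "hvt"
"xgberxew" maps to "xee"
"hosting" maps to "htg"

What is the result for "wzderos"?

wes

What's happening: keep one character in every 3, starting at position 1 (positions 1st, 4th, 7th, ...).
Doing the same to "wzderos": "wes".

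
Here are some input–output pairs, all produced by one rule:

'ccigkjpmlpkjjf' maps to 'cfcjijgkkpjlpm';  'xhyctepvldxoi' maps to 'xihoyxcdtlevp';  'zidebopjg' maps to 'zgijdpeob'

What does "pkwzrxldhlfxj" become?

The transformation: take characters alternately from the front and the back (1st, last, 2nd, 2nd-last, ...).
So "pkwzrxldhlfxj" becomes "pjkxwfzlrhxdl".

pjkxwfzlrhxdl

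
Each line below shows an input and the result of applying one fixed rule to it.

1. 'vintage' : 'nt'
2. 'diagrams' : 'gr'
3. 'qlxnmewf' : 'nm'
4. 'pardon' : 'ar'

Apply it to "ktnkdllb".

Looking at the pairs, the operation is to move the last 3 characters to the front (rotate right by 3), then keep only the last 2 characters.
Starting from "ktnkdllb": after the first operation, "llbktnkd"; after the second, "kd".

kd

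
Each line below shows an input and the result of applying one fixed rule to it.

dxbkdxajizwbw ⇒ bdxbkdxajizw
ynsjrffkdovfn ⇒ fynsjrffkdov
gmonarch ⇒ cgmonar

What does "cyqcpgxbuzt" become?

zcyqcpgxbu

Rule — delete the last character, then move the last character to the front.
Applying that to "cyqcpgxbuzt" gives "zcyqcpgxbu".
(Check on "gmonarch": → "gmonarc" → "cgmonar" ✓)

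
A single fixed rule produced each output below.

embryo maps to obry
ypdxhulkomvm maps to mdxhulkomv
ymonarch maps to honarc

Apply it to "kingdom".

mngdo

In each case the input is transformed by: delete the first 2 characters, then move the last character to the front.
Starting from "kingdom": after the first operation, "ngdom"; after the second, "mngdo".
(Check on "embryo": → "bryo" → "obry" ✓)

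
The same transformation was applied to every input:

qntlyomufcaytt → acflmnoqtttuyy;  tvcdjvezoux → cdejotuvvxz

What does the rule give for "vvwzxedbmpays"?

Rule — sort the characters into alphabetical order.
For "vvwzxedbmpays" the result is "abdempsvvwxyz".

abdempsvvwxyz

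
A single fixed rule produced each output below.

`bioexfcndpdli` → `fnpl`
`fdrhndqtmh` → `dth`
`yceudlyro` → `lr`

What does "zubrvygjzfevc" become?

In each case the input is transformed by: keep every other character starting from the second (positions 2nd, 4th, 6th, ...), then delete the first 2 characters.
Applying both steps to "zubrvygjzfevc": "uryjfv", then "yjfv".

yjfv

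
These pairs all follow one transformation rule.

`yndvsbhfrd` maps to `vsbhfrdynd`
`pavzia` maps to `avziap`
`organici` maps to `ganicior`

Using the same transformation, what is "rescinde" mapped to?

scindere

What's happening: swap the front and back halves of the string, then move the last 2 characters to the front (rotate right by 2).
For "rescinde", step one produces "inderesc"; step two turns that into "scindere".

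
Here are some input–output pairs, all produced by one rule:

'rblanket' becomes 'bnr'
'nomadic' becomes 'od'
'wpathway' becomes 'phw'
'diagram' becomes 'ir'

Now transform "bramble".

rb

Each output is the input with this applied: swap the first and last characters, then keep one character in every 3, starting at position 2 (positions 2nd, 5th, 8th, ...).
For "bramble", step one produces "eramblb"; step two turns that into "rb".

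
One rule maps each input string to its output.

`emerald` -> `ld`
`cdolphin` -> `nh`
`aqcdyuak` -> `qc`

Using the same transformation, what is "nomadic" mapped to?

Looking at the pairs, the operation is to sort the characters into reverse alphabetical order, then keep one character in every 3, starting at position 3 (positions 3rd, 6th, 9th, ...).
Working it through for "nomadic": intermediate "onmidca", final "mc".

mc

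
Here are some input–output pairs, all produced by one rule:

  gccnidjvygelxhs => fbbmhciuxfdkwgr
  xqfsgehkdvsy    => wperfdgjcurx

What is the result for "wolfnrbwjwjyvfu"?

vnkemqavivixuet

Looking at the pairs, the operation is to shift every letter 1 place backward in the alphabet (wrapping around).
For "wolfnrbwjwjyvfu" the result is "vnkemqavivixuet".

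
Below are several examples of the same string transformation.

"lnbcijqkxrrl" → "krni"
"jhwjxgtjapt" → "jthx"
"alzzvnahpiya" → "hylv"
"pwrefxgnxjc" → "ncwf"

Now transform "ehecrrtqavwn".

Looking at the pairs, the operation is to keep one character in every 3, starting at position 2 (positions 2nd, 5th, 8th, ...), then move the last 2 characters to the front (rotate right by 2).
On "ehecrrtqavwn": the first step gives "hrqw", and the second then gives "qwhr".

qwhr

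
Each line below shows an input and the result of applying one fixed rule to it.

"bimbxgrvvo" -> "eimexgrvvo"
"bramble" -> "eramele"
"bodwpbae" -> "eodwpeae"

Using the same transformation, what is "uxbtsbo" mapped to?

The pattern: replace every "b" with "e".
Applying that to "uxbtsbo" gives "uxetseo".

uxetseo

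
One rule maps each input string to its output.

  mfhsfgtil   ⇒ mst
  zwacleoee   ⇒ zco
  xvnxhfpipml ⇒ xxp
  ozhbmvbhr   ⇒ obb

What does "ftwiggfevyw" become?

fif

In each case the input is transformed by: delete the last 2 characters, then keep one character in every 3, starting at position 1 (positions 1st, 4th, 7th, ...).
Applying both steps to "ftwiggfevyw": "ftwiggfev", then "fif".
(Check on "zwacleoee": → "zwacleo" → "zco" ✓)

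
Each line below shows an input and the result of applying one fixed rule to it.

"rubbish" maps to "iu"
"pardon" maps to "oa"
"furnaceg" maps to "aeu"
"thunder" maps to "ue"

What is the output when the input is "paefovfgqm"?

In each case the input is transformed by: move the first 2 characters to the end (rotate left by 2), then keep only the vowels.
Starting from "paefovfgqm": after the first operation, "efovfgqmpa"; after the second, "eoa".

eoa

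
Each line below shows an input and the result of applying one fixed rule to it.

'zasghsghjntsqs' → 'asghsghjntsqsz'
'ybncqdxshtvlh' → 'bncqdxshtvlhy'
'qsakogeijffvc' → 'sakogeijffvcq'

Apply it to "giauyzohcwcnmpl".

iauyzohcwcnmplg

Each output is the input with this applied: move the first character to the end.
On "giauyzohcwcnmpl" that produces "iauyzohcwcnmplg".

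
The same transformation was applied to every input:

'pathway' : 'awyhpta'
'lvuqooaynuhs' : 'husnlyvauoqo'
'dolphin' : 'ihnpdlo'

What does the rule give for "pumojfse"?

sfejpoum

The rule is to move the last 2 characters to the front (rotate right by 2), then take characters alternately from the front and the back (1st, last, 2nd, 2nd-last, ...).
For "pumojfse", step one produces "sepumojf"; step two turns that into "sfejpoum".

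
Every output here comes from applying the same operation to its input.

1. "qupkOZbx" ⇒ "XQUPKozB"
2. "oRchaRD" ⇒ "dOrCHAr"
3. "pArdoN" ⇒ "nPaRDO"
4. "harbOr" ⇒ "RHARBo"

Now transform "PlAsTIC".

The transformation: flip the case of every letter, then move the last character to the front.
For "PlAsTIC", step one produces "pLaStic"; step two turns that into "cpLaSti".

cpLaSti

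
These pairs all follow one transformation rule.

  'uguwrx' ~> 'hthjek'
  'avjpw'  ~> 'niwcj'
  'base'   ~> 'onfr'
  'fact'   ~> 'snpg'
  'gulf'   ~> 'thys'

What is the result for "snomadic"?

Looking at the pairs, the operation is to shift every letter 13 places forward in the alphabet (wrapping around) — i.e. ROT13.
On "snomadic" that produces "fabznqvp".

fabznqvp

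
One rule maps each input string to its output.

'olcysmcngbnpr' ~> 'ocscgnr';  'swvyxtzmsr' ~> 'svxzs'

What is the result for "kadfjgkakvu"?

kdjkku

The transformation: keep every other character starting from the first (positions 1st, 3rd, 5th, ...).
"kadfjgkakvu" → "kdjkku".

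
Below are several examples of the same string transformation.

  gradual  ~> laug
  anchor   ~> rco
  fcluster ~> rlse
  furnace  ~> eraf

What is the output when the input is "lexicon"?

Each output is the input with this applied: swap the first and last characters, then keep every other character starting from the first (positions 1st, 3rd, 5th, ...).
"lexicon" → "nexicol" → "nxcl".

nxcl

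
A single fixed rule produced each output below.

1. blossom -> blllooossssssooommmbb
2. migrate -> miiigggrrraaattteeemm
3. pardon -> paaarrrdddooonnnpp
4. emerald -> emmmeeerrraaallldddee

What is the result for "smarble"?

smmmaaarrrbbbllleeess

Rule — repeat every character 3 times, then move the first 2 characters to the end (rotate left by 2).
For "smarble", step one produces "sssmmmaaarrrbbbllleee"; step two turns that into "smmmaaarrrbbbllleeess".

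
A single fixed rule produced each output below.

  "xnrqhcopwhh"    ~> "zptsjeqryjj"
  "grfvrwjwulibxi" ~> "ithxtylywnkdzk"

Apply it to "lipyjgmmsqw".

nkralioousy

In each case the input is transformed by: shift every letter 2 places forward in the alphabet (wrapping around).
On "lipyjgmmsqw" that produces "nkralioousy".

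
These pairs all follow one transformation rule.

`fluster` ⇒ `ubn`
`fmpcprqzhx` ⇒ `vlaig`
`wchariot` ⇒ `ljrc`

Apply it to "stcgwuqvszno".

cpdeix

In each case the input is transformed by: keep every other character starting from the second (positions 2nd, 4th, 6th, ...), then shift every letter 9 places forward in the alphabet (wrapping around).
For "stcgwuqvszno", step one produces "tguvzo"; step two turns that into "cpdeix".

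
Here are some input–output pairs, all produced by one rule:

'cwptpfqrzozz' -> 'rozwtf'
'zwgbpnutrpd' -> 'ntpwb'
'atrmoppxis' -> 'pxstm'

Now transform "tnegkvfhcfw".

vhfng

Rule — keep every other character starting from the second (positions 2nd, 4th, 6th, ...), then move the last 3 characters to the front (rotate right by 3).
"tnegkvfhcfw" → "ngvhf" → "vhfng".
(Check on "atrmoppxis": → "tmpxs" → "pxstm" ✓)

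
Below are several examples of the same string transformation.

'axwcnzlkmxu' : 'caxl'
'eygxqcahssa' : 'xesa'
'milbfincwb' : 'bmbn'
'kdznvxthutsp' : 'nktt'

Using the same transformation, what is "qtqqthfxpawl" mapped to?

qqaf

The pattern: keep one character in every 3, starting at position 1 (positions 1st, 4th, 7th, ...), then swap each adjacent pair of characters (1↔2, 3↔4, ...).
Applying both steps to "qtqqthfxpawl": "qqfa", then "qqaf".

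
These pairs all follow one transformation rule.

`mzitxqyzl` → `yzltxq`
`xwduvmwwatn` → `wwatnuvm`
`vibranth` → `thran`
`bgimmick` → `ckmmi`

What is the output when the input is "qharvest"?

strve

In each case the input is transformed by: delete the first 3 characters, then move the first 3 characters to the end (rotate left by 3).
Applying both steps to "qharvest": "rvest", then "strve".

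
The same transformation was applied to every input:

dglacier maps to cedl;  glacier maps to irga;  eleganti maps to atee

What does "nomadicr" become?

dcnm

The pattern: keep every other character starting from the first (positions 1st, 3rd, 5th, ...), then move the last 2 characters to the front (rotate right by 2).
On "nomadicr": the first step gives "nmdc", and the second then gives "dcnm".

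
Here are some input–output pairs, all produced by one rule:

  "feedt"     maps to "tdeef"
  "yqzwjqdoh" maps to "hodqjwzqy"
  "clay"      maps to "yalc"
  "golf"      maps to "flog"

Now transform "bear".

Each output is the input with this applied: reverse the string.
Doing the same to "bear": "raeb".

raeb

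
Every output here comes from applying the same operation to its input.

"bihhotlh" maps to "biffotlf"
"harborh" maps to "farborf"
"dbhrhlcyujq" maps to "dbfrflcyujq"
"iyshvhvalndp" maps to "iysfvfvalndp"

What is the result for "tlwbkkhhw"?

tlwbkkffw

In each case the input is transformed by: replace every "h" with "f".
"tlwbkkhhw" → "tlwbkkffw".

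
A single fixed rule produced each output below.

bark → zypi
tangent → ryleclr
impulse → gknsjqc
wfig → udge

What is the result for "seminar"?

Each output is the input with this applied: shift every letter 2 places backward in the alphabet (wrapping around).
Applying that to "seminar" gives "qckglyp".

qckglyp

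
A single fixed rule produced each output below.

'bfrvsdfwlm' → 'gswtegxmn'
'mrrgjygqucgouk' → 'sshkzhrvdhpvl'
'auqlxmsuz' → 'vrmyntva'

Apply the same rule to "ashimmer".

tijnnfs

Each output is the input with this applied: delete the first character, then shift every letter 1 place forward in the alphabet (wrapping around).
For "ashimmer", step one produces "shimmer"; step two turns that into "tijnnfs".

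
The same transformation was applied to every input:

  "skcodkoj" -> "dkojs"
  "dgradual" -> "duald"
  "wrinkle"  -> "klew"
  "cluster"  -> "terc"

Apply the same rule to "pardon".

onp

What's happening: move the first character to the end, then delete the first 3 characters.
"pardon" → "onp".
(Check on "skcodkoj": → "kcodkojs" → "dkojs" ✓)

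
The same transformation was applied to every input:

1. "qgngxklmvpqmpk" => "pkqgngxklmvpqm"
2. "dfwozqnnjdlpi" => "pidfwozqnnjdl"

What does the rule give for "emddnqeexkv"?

kvemddnqeex

Looking at the pairs, the operation is to move the last 2 characters to the front (rotate right by 2).
"emddnqeexkv" → "kvemddnqeex".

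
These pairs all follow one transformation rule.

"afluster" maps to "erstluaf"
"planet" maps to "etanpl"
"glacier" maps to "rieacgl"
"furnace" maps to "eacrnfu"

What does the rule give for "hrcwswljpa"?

paljswcwhr

What's happening: swap each adjacent pair of characters (1↔2, 3↔4, ...), then reverse the string.
For "hrcwswljpa", step one produces "rhwcwsjlap"; step two turns that into "paljswcwhr".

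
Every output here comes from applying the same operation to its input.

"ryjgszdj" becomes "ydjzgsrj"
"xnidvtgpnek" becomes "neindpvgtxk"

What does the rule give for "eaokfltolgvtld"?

The transformation: take characters alternately from the front and the back (1st, last, 2nd, 2nd-last, ...), then move the first 2 characters to the end (rotate left by 2).
Starting from "eaokfltolgvtld": after the first operation, "edalotkvfgllto"; after the second, "alotkvfglltoed".

alotkvfglltoed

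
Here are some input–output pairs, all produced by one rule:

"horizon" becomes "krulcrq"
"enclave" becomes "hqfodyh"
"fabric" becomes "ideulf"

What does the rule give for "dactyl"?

gdfwbo

Looking at the pairs, the operation is to shift every letter 3 places forward in the alphabet (wrapping around).
So "dactyl" becomes "gdfwbo".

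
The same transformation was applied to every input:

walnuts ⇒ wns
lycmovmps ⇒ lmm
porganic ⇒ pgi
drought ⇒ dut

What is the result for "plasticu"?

psc

Looking at the pairs, the operation is to keep one character in every 3, starting at position 1 (positions 1st, 4th, 7th, ...).
Applying that to "plasticu" gives "psc".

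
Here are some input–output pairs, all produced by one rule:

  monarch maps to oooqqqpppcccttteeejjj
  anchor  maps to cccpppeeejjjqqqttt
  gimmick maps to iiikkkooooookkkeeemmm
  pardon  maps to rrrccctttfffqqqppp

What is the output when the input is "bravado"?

Each output is the input with this applied: shift every letter 2 places forward in the alphabet (wrapping around), then repeat every character 3 times.
On "bravado": the first step gives "dtcxcfq", and the second then gives "dddtttcccxxxcccfffqqq".
(Check on "pardon": → "rctfqp" → "rrrccctttfffqqqppp" ✓)

dddtttcccxxxcccfffqqq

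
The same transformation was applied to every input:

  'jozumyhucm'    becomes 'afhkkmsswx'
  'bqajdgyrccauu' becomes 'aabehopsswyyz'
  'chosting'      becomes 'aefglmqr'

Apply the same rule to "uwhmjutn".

fhklrssu

The pattern: shift every letter 2 places backward in the alphabet (wrapping around), then sort the characters into alphabetical order.
"uwhmjutn" → "sufkhsrl" → "fhklrssu".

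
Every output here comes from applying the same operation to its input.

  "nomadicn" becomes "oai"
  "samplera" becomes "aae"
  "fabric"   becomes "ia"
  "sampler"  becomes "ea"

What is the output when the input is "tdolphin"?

In each case the input is transformed by: move the last 2 characters to the front (rotate right by 2), then keep only the vowels.
For "tdolphin", step one produces "intdolph"; step two turns that into "io".

io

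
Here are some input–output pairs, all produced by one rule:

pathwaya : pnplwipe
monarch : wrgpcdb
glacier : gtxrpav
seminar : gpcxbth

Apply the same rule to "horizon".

cdoxgdw

The rule is to shift every letter 11 places backward in the alphabet (wrapping around), then reverse the string.
"horizon" → "wdgxodc" → "cdoxgdw".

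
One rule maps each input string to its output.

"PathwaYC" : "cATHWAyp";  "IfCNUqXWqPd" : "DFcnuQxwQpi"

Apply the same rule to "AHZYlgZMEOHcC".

The rule is to flip the case of every letter, then swap the first and last characters.
On "AHZYlgZMEOHcC" that produces "chzyLGzmeohCa".
(Check on "IfCNUqXWqPd": → "iFcnuQxwQpD" → "DFcnuQxwQpi" ✓)

chzyLGzmeohCa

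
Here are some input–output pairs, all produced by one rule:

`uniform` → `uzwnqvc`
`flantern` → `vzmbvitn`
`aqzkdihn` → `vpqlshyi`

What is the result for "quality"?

gbqticy

Rule — reverse the string, then shift every letter 8 places forward in the alphabet (wrapping around).
On "quality" that produces "gbqticy".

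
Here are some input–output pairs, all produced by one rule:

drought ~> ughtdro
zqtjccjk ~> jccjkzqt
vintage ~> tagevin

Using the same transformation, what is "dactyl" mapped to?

tyldac

Each output is the input with this applied: move the first 3 characters to the end (rotate left by 3).
Applying that to "dactyl" gives "tyldac".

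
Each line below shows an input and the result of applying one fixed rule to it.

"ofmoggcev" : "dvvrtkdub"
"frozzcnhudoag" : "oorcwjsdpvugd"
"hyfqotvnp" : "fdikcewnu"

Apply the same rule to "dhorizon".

gxodcswd

What's happening: move the first 3 characters to the end (rotate left by 3), then shift every letter 11 places backward in the alphabet (wrapping around).
Starting from "dhorizon": after the first operation, "rizondho"; after the second, "gxodcswd".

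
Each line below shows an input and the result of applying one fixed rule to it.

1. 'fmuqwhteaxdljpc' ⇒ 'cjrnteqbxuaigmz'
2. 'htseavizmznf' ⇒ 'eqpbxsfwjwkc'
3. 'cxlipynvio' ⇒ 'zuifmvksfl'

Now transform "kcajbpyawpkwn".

hzxgymvxtmhtk

What's happening: shift every letter 3 places backward in the alphabet (wrapping around).
Doing the same to "kcajbpyawpkwn": "hzxgymvxtmhtk".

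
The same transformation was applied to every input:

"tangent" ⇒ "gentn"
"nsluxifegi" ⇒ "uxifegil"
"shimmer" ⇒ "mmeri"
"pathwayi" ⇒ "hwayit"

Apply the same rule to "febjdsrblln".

Looking at the pairs, the operation is to delete the first 2 characters, then move the first character to the end.
Working it through for "febjdsrblln": intermediate "bjdsrblln", final "jdsrbllnb".

jdsrbllnb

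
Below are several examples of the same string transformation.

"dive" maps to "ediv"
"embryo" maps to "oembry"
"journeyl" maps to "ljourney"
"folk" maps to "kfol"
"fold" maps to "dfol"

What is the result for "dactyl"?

The rule is to move the last character to the front.
On "dactyl" that produces "ldacty".

ldacty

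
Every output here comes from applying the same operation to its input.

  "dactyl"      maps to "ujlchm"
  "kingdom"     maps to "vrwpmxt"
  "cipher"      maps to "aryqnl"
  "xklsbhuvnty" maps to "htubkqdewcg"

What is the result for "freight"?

canrpqo

Each output is the input with this applied: shift every letter 9 places forward in the alphabet (wrapping around), then swap the first and last characters.
Applying both steps to "freight": "oanrpqc", then "canrpqo".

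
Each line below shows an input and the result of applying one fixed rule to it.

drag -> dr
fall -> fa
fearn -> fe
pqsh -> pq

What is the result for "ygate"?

yg

The transformation: keep only the first 2 characters.
Doing the same to "ygate": "yg".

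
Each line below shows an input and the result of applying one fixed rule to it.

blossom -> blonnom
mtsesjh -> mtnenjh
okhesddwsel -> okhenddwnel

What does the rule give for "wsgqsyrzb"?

In each case the input is transformed by: replace every "s" with "n".
"wsgqsyrzb" → "wngqnyrzb".

wngqnyrzb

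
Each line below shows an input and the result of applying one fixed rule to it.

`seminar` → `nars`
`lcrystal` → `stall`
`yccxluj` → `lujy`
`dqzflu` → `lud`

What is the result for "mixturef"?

Rule — move the first character to the end, then delete the first 3 characters.
On "mixturef": the first step gives "ixturefm", and the second then gives "urefm".
(Check on "dqzflu": → "qzflud" → "lud" ✓)

urefm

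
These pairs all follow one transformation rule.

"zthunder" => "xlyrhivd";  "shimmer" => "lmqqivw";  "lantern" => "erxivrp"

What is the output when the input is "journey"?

Rule — shift every letter 4 places forward in the alphabet (wrapping around), then move the first character to the end.
For "journey", step one produces "nsyvric"; step two turns that into "syvricn".

syvricn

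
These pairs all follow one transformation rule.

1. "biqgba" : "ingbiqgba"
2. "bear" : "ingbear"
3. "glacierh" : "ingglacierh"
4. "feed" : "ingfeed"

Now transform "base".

ingbase

Each output is the input with this applied: prepend "ing".
Applying that to "base" gives "ingbase".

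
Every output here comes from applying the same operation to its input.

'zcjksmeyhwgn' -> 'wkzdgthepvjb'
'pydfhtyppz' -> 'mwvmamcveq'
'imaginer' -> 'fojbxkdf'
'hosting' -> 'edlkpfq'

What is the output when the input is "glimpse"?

In each case the input is transformed by: shift every letter 3 places backward in the alphabet (wrapping around), then take characters alternately from the front and the back (1st, last, 2nd, 2nd-last, ...).
Doing the same to "glimpse": "dbipfmj".

dbipfmj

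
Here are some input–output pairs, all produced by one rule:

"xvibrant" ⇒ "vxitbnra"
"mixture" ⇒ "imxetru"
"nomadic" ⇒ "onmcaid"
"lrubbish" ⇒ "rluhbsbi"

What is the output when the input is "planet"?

lpatne

The transformation: move the first character to the end, then take characters alternately from the front and the back (1st, last, 2nd, 2nd-last, ...).
Applying that to "planet" gives "lpatne".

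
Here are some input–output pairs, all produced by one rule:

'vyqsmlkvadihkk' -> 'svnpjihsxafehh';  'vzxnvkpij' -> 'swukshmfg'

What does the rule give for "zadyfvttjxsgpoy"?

wxavcsqqgupdmlv

The pattern: shift every letter 3 places backward in the alphabet (wrapping around).
"zadyfvttjxsgpoy" → "wxavcsqqgupdmlv".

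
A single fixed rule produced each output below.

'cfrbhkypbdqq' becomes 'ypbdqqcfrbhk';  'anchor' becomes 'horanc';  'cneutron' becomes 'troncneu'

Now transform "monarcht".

In each case the input is transformed by: swap the front and back halves of the string.
So "monarcht" becomes "rchtmona".

rchtmona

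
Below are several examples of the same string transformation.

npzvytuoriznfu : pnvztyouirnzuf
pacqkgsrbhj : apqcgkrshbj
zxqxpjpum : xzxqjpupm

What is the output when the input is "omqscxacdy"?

What's happening: swap each adjacent pair of characters (1↔2, 3↔4, ...).
Applying that to "omqscxacdy" gives "mosqxccayd".

mosqxccayd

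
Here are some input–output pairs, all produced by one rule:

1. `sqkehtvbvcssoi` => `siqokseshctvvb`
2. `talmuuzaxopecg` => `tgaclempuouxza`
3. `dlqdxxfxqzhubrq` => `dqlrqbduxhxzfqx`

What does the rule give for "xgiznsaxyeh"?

The transformation: take characters alternately from the front and the back (1st, last, 2nd, 2nd-last, ...).
On "xgiznsaxyeh" that produces "xhgeiyzxnas".

xhgeiyzxnas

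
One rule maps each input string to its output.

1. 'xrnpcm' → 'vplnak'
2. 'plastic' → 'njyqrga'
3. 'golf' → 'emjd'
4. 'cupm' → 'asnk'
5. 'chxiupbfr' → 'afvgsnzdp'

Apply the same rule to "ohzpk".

Rule — shift every letter 2 places backward in the alphabet (wrapping around).
Applying that to "ohzpk" gives "mfxni".

mfxni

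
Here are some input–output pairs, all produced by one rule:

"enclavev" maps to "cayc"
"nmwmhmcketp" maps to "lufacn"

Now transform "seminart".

qklp

What's happening: keep every other character starting from the first (positions 1st, 3rd, 5th, ...), then shift every letter 2 places backward in the alphabet (wrapping around).
For "seminart", step one produces "smnr"; step two turns that into "qklp".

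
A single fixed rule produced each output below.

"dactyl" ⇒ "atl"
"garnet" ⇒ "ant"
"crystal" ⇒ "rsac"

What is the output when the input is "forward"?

owrf

The pattern: move the first character to the end, then keep every other character starting from the first (positions 1st, 3rd, 5th, ...).
For "forward" the result is "owrf".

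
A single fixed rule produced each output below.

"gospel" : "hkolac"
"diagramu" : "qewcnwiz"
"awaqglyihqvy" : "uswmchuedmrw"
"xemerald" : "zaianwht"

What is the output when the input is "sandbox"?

twjzxko

The transformation: swap the first and last characters, then shift every letter 4 places backward in the alphabet (wrapping around).
Applying both steps to "sandbox": "xandbos", then "twjzxko".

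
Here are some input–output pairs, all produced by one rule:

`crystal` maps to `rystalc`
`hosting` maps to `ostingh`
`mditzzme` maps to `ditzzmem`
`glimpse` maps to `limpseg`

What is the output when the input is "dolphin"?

The pattern: move the first character to the end.
Applying that to "dolphin" gives "olphind".

olphind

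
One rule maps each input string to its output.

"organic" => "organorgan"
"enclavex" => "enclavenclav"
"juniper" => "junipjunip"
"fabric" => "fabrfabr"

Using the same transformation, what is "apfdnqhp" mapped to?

apfdnqapfdnq

In each case the input is transformed by: delete the last 2 characters, then write the whole string twice.
Applying both steps to "apfdnqhp": "apfdnq", then "apfdnqapfdnq".
(Check on "organic": → "organ" → "organorgan" ✓)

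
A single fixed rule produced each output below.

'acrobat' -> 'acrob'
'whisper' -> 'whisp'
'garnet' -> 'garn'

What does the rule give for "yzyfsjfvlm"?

yzyfsjfv

In each case the input is transformed by: delete the last 2 characters.
Applying that to "yzyfsjfvlm" gives "yzyfsjfv".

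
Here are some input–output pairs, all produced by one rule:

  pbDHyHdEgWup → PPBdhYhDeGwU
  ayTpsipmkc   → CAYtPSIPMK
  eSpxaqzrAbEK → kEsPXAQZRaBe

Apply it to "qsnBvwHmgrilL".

The rule is to move the last character to the front, then flip the case of every letter.
Working it through for "qsnBvwHmgrilL": intermediate "LqsnBvwHmgril", final "lQSNbVWhMGRIL".
(Check on "pbDHyHdEgWup": → "ppbDHyHdEgWu" → "PPBdhYhDeGwU" ✓)

lQSNbVWhMGRIL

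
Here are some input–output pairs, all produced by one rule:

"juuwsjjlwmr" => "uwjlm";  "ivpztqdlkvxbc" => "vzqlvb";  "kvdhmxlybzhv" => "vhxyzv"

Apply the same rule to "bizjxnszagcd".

ijnzgd

Rule — keep every other character starting from the second (positions 2nd, 4th, 6th, ...).
Applying that to "bizjxnszagcd" gives "ijnzgd".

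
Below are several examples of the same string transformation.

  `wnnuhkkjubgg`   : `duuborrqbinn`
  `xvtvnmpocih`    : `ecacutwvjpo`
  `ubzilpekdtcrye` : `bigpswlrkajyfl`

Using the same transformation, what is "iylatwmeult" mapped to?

Each output is the input with this applied: shift every letter 7 places forward in the alphabet (wrapping around).
"iylatwmeult" → "pfshadtlbsa".

pfshadtlbsa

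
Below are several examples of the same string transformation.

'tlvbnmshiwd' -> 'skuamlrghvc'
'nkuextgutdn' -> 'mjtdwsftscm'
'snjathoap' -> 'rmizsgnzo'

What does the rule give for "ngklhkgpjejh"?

What's happening: shift every letter 1 place backward in the alphabet (wrapping around).
So "ngklhkgpjejh" becomes "mfjkgjfoidig".

mfjkgjfoidig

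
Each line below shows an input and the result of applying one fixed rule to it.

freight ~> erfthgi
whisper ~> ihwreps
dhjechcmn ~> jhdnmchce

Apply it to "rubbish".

Rule — move the first 3 characters to the end (rotate left by 3), then reverse the string.
For "rubbish", step one produces "bishrub"; step two turns that into "burhsib".

burhsib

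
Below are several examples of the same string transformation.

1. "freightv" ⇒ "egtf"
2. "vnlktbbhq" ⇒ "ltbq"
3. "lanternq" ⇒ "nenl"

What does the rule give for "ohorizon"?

Each output is the input with this applied: move the first character to the end, then keep every other character starting from the second (positions 2nd, 4th, 6th, ...).
For "ohorizon", step one produces "horizono"; step two turns that into "oioo".

oioo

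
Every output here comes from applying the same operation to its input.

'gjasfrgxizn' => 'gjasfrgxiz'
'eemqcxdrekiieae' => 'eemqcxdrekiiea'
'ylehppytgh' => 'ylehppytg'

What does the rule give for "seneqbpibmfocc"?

The transformation: delete the last character.
On "seneqbpibmfocc" that produces "seneqbpibmfoc".

seneqbpibmfoc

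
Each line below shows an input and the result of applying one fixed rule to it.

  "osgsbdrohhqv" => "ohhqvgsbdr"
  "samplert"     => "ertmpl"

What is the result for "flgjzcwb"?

Each output is the input with this applied: delete the first 2 characters, then swap the front and back halves of the string.
Working it through for "flgjzcwb": intermediate "gjzcwb", final "cwbgjz".

cwbgjz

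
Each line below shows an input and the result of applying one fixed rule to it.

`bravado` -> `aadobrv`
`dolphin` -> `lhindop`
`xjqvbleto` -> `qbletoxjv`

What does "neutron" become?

uronnet

What's happening: move the first 3 characters to the end (rotate left by 3), then swap the first and last characters.
"neutron" → "tronneu" → "uronnet".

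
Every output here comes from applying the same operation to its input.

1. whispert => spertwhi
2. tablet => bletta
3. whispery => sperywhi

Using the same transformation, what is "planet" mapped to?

anetpl

The rule is to swap the front and back halves of the string, then move the last character to the front.
Working it through for "planet": intermediate "netpla", final "anetpl".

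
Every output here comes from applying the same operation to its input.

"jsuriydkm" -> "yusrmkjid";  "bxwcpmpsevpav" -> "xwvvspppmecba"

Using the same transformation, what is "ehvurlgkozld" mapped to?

zvurollkhged

Each output is the input with this applied: sort the characters into reverse alphabetical order.
On "ehvurlgkozld" that produces "zvurollkhged".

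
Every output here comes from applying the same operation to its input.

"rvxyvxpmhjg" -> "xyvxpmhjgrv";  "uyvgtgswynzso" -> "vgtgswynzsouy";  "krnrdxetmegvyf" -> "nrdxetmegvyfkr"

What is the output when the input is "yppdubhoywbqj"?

pdubhoywbqjyp

Rule — move the first 2 characters to the end (rotate left by 2).
For "yppdubhoywbqj" the result is "pdubhoywbqjyp".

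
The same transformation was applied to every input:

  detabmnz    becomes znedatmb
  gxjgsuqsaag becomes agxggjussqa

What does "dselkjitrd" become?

In each case the input is transformed by: swap each adjacent pair of characters (1↔2, 3↔4, ...), then move the last 2 characters to the front (rotate right by 2).
Applying both steps to "dselkjitrd": "sdlejktidr", then "drsdlejkti".

drsdlejkti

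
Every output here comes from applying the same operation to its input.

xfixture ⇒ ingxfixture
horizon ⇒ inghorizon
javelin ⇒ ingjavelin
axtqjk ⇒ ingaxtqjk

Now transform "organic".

Looking at the pairs, the operation is to prepend "ing".
Applying that to "organic" gives "ingorganic".

ingorganic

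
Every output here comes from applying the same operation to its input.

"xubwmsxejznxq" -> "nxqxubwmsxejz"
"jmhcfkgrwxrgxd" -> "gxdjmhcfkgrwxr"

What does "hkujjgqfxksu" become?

Rule — move the last 3 characters to the front (rotate right by 3).
"hkujjgqfxksu" → "ksuhkujjgqfx".

ksuhkujjgqfx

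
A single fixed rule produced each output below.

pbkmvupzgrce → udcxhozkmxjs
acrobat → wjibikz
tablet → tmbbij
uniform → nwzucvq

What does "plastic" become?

abqkxti

The rule is to move the first 3 characters to the end (rotate left by 3), then shift every letter 8 places forward in the alphabet (wrapping around).
Starting from "plastic": after the first operation, "sticpla"; after the second, "abqkxti".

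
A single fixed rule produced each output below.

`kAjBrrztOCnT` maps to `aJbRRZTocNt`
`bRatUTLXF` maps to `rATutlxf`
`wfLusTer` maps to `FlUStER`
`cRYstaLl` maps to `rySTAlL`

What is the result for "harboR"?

ARBOr

The transformation: delete the first character, then flip the case of every letter.
"harboR" → "arboR" → "ARBOr".
(Check on "wfLusTer": → "fLusTer" → "FlUStER" ✓)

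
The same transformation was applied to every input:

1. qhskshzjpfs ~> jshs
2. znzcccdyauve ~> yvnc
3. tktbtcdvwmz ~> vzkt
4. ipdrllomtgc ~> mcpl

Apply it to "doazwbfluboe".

The pattern: keep one character in every 3, starting at position 2 (positions 2nd, 5th, 8th, ...), then swap the front and back halves of the string.
So "doazwbfluboe" becomes "loow".

loow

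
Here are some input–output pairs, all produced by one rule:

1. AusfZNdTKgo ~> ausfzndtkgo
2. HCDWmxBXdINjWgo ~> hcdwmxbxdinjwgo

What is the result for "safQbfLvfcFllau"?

Rule — convert every letter to lowercase.
On "safQbfLvfcFllau" that produces "safqbflvfcfllau".

safqbflvfcfllau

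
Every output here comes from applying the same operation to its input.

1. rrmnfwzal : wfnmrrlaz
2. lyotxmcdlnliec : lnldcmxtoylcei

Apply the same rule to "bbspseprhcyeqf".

What's happening: reverse the string, then move the first 3 characters to the end (rotate left by 3).
For "bbspseprhcyeqf", step one produces "fqeychrpespsbb"; step two turns that into "ychrpespsbbfqe".
(Check on "rrmnfwzal": → "lazwfnmrr" → "wfnmrrlaz" ✓)

ychrpespsbbfqe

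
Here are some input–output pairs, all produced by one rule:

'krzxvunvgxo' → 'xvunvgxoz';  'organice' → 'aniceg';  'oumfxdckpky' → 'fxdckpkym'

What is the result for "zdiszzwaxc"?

What's happening: delete the first 2 characters, then move the first character to the end.
For "zdiszzwaxc", step one produces "iszzwaxc"; step two turns that into "szzwaxci".

szzwaxci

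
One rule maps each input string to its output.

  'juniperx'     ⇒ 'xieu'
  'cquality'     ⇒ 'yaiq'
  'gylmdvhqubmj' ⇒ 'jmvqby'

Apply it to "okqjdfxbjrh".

rjfbk

What's happening: keep every other character starting from the second (positions 2nd, 4th, 6th, ...), then swap the first and last characters.
Working it through for "okqjdfxbjrh": intermediate "kjfbr", final "rjfbk".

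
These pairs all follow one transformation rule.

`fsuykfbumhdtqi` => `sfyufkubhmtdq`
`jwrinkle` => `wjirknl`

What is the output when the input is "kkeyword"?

kkyeowr

Each output is the input with this applied: delete the last character, then swap each adjacent pair of characters (1↔2, 3↔4, ...).
Applying that to "kkeyword" gives "kkyeowr".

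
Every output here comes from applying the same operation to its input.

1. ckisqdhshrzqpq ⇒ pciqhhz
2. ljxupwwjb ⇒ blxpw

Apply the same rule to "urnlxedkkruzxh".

xunxdku

Looking at the pairs, the operation is to keep every other character starting from the first (positions 1st, 3rd, 5th, ...), then move the last character to the front.
Doing the same to "urnlxedkkruzxh": "xunxdku".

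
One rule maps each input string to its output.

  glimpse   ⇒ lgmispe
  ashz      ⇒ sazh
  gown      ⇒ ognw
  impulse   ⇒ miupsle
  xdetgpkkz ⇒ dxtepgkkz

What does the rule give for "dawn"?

Each output is the input with this applied: swap each adjacent pair of characters (1↔2, 3↔4, ...).
For "dawn" the result is "adnw".

adnw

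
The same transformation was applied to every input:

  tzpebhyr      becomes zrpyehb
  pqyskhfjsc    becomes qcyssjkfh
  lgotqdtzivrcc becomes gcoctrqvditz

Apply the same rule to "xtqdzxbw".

twqbdxz

The rule is to delete the first character, then take characters alternately from the front and the back (1st, last, 2nd, 2nd-last, ...).
Starting from "xtqdzxbw": after the first operation, "tqdzxbw"; after the second, "twqbdxz".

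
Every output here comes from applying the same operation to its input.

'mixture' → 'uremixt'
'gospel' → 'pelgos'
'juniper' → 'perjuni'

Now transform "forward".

ardforw

In each case the input is transformed by: move the last 3 characters to the front (rotate right by 3).
Doing the same to "forward": "ardforw".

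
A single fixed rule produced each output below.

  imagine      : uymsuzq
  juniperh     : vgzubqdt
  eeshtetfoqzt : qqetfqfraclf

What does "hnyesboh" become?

tzkqenat

The transformation: shift every letter 12 places forward in the alphabet (wrapping around).
Applying that to "hnyesboh" gives "tzkqenat".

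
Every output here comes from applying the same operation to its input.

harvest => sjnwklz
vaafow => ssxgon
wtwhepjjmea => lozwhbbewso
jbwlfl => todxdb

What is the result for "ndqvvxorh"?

Rule — move the first character to the end, then shift every letter 8 places backward in the alphabet (wrapping around).
Applying both steps to "ndqvvxorh": "dqvvxorhn", then "vinnpgjzf".

vinnpgjzf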